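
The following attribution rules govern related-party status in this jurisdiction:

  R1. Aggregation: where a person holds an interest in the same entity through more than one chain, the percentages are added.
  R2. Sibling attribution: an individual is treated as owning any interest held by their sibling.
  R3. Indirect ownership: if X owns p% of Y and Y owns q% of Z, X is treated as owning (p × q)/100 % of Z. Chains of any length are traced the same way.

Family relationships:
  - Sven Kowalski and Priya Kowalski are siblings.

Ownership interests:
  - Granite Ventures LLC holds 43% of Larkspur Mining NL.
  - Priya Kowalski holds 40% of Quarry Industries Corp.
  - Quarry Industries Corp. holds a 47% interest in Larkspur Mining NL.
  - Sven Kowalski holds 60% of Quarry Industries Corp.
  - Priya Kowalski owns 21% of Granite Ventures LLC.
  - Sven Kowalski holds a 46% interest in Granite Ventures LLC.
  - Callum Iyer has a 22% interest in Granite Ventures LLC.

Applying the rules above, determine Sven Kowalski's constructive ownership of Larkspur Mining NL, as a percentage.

75.81%

By sibling attribution (R2), Sven Kowalski is treated as also owning Priya Kowalski's interest in Granite Ventures LLC, giving 46% + 21% = 67%.
By sibling attribution (R2), Sven Kowalski is treated as also owning Priya Kowalski's interest in Quarry Industries Corp, giving 60% + 40% = 100%.
Chain via Granite Ventures LLC (R3): 67% × 43% = 28.81% of Larkspur Mining NL.
Chain via Quarry Industries Corp. (R3): 100% × 47% = 47% of Larkspur Mining NL.
Aggregating (R1): 28.81% + 47% = 75.81%.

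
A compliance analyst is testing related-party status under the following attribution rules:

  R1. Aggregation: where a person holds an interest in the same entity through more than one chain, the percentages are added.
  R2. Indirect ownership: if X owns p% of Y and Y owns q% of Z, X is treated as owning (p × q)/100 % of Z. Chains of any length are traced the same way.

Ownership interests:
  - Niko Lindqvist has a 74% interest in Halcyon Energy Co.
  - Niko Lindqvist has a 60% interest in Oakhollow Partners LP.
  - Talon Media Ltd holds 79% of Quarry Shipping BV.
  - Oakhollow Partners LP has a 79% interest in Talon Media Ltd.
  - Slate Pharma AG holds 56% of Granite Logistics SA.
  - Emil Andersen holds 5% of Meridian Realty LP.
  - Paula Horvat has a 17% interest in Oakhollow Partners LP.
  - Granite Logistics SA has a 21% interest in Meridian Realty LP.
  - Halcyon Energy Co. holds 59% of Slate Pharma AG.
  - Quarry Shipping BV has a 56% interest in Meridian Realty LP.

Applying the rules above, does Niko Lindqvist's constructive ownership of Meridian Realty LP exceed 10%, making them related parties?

Chain via Halcyon Energy Co. → Slate Pharma AG → Granite Logistics SA (R2): 74% × 59% × 56% × 21% = 5.134416% of Meridian Realty LP.
Chain via Oakhollow Partners LP → Talon Media Ltd → Quarry Shipping BV (R2): 60% × 79% × 79% × 56% = 20.96976% of Meridian Realty LP.
Aggregating (R1): 5.134416% + 20.96976% = 26.104176%.
26.104176% exceeds the 10% threshold, so Niko is a related party to Meridian Realty LP.

Yes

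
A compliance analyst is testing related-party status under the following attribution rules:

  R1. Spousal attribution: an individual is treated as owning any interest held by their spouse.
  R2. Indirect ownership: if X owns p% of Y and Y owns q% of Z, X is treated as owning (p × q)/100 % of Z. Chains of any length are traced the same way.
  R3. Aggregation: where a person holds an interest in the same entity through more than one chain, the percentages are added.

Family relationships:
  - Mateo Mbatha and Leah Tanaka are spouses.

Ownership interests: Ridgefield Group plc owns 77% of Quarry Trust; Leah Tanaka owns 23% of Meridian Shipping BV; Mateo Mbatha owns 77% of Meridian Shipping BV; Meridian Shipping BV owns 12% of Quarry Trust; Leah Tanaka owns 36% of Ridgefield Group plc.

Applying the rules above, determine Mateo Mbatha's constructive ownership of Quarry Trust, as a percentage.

By spousal attribution (R1), Mateo Mbatha is treated as also owning Leah Tanaka's interest in Meridian Shipping BV, giving 77% + 23% = 100%.
By spousal attribution (R1), Mateo Mbatha is treated as owning Leah Tanaka's 36% interest in Ridgefield Group plc.
Chain via Meridian Shipping BV (R2): 100% × 12% = 12% of Quarry Trust.
Chain via Ridgefield Group plc (R2): 36% × 77% = 27.72% of Quarry Trust.
Aggregating (R3): 12% + 27.72% = 39.72%.

39.72%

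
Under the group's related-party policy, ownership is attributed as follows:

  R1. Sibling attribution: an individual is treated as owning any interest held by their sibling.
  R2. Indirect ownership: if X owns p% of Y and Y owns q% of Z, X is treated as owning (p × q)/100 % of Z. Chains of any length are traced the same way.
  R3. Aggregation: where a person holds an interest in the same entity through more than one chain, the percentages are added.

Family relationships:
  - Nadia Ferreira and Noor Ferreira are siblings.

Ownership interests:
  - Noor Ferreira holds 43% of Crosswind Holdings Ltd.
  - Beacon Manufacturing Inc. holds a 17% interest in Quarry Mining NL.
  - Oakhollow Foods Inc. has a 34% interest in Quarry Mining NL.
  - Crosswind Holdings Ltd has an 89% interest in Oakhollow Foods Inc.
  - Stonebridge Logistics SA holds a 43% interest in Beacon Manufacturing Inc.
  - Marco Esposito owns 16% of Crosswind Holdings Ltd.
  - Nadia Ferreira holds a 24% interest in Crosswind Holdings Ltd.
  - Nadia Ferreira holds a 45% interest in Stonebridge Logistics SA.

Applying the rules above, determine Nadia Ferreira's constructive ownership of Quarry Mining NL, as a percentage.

By sibling attribution (R1), Nadia Ferreira is treated as also owning Noor Ferreira's interest in Crosswind Holdings Ltd, giving 24% + 43% = 67%.
Chain via Crosswind Holdings Ltd → Oakhollow Foods Inc. (R2): 67% × 89% × 34% = 20.2742% of Quarry Mining NL.
Chain via Stonebridge Logistics SA → Beacon Manufacturing Inc. (R2): 45% × 43% × 17% = 3.2895% of Quarry Mining NL.
Aggregating (R3): 20.2742% + 3.2895% = 23.5637%.

23.5637%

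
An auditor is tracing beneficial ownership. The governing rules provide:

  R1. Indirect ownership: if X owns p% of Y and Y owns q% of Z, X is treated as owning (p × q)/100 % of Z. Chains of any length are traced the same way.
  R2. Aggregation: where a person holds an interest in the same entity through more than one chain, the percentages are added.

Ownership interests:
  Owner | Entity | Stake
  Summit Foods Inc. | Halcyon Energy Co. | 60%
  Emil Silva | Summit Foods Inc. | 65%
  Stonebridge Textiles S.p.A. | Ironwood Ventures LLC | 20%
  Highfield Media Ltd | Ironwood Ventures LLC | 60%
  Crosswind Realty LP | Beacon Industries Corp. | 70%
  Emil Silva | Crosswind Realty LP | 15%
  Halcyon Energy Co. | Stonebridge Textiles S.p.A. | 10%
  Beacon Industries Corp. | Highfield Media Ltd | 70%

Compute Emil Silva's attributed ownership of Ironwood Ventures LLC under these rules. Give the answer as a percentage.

5.19%

Chain via Summit Foods Inc. → Halcyon Energy Co. → Stonebridge Textiles S.p.A. (R1): 65% × 60% × 10% × 20% = 0.78% of Ironwood Ventures LLC.
Chain via Crosswind Realty LP → Beacon Industries Corp. → Highfield Media Ltd (R1): 15% × 70% × 70% × 60% = 4.41% of Ironwood Ventures LLC.
Aggregating (R2): 0.78% + 4.41% = 5.19%.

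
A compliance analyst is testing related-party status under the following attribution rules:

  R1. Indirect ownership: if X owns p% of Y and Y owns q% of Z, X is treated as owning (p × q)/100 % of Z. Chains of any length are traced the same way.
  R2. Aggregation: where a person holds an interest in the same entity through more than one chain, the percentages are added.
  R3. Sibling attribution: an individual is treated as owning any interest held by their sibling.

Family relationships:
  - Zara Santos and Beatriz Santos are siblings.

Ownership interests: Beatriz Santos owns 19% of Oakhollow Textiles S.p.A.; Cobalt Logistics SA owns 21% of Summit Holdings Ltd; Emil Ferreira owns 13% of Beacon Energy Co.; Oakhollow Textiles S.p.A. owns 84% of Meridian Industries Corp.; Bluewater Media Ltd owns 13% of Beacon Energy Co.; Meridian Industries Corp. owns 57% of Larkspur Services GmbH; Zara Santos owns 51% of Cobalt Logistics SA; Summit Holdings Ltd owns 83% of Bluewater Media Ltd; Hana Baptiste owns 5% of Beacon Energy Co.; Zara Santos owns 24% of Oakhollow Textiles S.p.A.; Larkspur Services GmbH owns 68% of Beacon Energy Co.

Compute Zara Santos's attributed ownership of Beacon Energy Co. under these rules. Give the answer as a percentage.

By sibling attribution (R3), Zara Santos is treated as also owning Beatriz Santos's interest in Oakhollow Textiles S.p.A, giving 24% + 19% = 43%.
Chain via Oakhollow Textiles S.p.A. → Meridian Industries Corp. → Larkspur Services GmbH (R1): 43% × 84% × 57% × 68% = 14.000112% of Beacon Energy Co.
Chain via Cobalt Logistics SA → Summit Holdings Ltd → Bluewater Media Ltd (R1): 51% × 21% × 83% × 13% = 1.155609% of Beacon Energy Co.
Aggregating (R2): 14.000112% + 1.155609% = 15.155721%.

15.155721%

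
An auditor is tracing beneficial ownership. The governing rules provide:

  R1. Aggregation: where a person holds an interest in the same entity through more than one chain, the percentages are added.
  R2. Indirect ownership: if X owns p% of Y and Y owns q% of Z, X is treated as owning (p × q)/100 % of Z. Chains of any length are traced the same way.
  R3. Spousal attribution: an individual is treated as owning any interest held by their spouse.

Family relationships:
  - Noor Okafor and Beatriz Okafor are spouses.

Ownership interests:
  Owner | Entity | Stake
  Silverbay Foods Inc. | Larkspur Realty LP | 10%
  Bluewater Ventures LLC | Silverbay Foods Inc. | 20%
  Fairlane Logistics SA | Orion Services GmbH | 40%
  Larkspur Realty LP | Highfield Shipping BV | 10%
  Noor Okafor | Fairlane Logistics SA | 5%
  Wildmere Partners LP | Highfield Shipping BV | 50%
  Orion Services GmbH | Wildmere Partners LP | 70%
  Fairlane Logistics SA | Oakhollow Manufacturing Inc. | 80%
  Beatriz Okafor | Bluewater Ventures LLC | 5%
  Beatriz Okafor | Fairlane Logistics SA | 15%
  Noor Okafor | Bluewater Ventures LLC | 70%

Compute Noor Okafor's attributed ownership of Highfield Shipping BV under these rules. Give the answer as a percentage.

2.95%

By spousal attribution (R3), Noor Okafor is treated as also owning Beatriz Okafor's interest in Bluewater Ventures LLC, giving 70% + 5% = 75%.
By spousal attribution (R3), Noor Okafor is treated as also owning Beatriz Okafor's interest in Fairlane Logistics SA, giving 5% + 15% = 20%.
Chain via Bluewater Ventures LLC → Silverbay Foods Inc. → Larkspur Realty LP (R2): 75% × 20% × 10% × 10% = 0.15% of Highfield Shipping BV.
Chain via Fairlane Logistics SA → Orion Services GmbH → Wildmere Partners LP (R2): 20% × 40% × 70% × 50% = 2.8% of Highfield Shipping BV.
Aggregating (R1): 0.15% + 2.8% = 2.95%.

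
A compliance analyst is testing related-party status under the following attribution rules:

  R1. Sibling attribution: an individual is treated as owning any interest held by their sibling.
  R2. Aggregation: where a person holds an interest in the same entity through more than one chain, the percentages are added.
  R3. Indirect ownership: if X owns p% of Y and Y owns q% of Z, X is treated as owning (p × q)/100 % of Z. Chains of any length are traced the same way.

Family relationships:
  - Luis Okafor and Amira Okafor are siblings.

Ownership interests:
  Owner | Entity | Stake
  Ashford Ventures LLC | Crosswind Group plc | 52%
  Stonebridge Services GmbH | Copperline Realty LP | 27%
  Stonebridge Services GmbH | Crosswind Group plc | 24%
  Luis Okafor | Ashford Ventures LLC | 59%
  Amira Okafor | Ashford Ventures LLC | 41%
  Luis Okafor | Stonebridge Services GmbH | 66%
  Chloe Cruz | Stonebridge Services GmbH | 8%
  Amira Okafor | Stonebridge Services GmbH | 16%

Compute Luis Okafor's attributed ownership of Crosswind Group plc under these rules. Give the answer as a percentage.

By sibling attribution (R1), Luis Okafor is treated as also owning Amira Okafor's interest in Ashford Ventures LLC, giving 59% + 41% = 100%.
By sibling attribution (R1), Luis Okafor is treated as also owning Amira Okafor's interest in Stonebridge Services GmbH, giving 66% + 16% = 82%.
Chain via Ashford Ventures LLC (R3): 100% × 52% = 52% of Crosswind Group plc.
Chain via Stonebridge Services GmbH (R3): 82% × 24% = 19.68% of Crosswind Group plc.
Aggregating (R2): 52% + 19.68% = 71.68%.

71.68%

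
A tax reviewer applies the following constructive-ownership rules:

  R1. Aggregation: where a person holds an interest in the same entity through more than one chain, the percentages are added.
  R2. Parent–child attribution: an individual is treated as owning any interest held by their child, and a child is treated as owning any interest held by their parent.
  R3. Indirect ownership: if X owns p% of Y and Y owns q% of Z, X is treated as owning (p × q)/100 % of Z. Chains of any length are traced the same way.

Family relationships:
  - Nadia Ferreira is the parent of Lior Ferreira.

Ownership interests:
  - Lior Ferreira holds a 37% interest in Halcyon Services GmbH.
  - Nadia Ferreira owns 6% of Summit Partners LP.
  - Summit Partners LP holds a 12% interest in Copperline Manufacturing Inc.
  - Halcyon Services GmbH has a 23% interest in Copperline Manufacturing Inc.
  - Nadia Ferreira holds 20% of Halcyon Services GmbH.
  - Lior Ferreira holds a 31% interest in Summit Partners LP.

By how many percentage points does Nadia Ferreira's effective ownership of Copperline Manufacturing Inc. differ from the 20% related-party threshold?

2.45

By parent–child attribution (R2), Nadia Ferreira is treated as also owning Lior Ferreira's interest in Halcyon Services GmbH, giving 20% + 37% = 57%.
By parent–child attribution (R2), Nadia Ferreira is treated as also owning Lior Ferreira's interest in Summit Partners LP, giving 6% + 31% = 37%.
Chain via Halcyon Services GmbH (R3): 57% × 23% = 13.11% of Copperline Manufacturing Inc.
Chain via Summit Partners LP (R3): 37% × 12% = 4.44% of Copperline Manufacturing Inc.
Aggregating (R1): 13.11% + 4.44% = 17.55%.
17.55% falls short of the 20% threshold by 2.45 percentage points.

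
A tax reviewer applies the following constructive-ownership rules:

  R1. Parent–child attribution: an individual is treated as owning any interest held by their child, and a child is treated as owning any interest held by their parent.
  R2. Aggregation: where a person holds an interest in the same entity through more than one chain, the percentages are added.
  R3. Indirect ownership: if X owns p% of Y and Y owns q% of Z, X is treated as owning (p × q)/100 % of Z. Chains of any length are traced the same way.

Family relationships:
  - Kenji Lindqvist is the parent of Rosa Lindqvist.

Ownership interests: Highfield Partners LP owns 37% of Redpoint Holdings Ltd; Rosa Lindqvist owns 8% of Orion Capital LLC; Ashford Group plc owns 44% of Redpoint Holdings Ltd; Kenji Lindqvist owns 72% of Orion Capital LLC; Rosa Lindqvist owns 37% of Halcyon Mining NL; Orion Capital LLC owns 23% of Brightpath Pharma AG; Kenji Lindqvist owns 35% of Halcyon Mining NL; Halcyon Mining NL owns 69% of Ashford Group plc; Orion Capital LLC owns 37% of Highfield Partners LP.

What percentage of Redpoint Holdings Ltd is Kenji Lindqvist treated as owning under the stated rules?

32.8112%

By parent–child attribution (R1), Kenji Lindqvist is treated as also owning Rosa Lindqvist's interest in Orion Capital LLC, giving 72% + 8% = 80%.
By parent–child attribution (R1), Kenji Lindqvist is treated as also owning Rosa Lindqvist's interest in Halcyon Mining NL, giving 35% + 37% = 72%.
Chain via Orion Capital LLC → Highfield Partners LP (R3): 80% × 37% × 37% = 10.952% of Redpoint Holdings Ltd.
Chain via Halcyon Mining NL → Ashford Group plc (R3): 72% × 69% × 44% = 21.8592% of Redpoint Holdings Ltd.
Aggregating (R2): 10.952% + 21.8592% = 32.8112%.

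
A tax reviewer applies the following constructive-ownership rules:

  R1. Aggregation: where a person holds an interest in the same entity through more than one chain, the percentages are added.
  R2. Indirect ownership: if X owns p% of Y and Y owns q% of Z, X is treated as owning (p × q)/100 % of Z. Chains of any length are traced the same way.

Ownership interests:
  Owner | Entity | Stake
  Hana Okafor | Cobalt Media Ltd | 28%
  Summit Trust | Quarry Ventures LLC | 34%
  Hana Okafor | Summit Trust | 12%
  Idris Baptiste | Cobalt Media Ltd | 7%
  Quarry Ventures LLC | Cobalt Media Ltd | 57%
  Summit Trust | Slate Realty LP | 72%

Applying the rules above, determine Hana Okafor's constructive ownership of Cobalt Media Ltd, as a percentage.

Chain via Summit Trust → Quarry Ventures LLC (R2): 12% × 34% × 57% = 2.3256% of Cobalt Media Ltd.
Direct interest in Cobalt Media Ltd: 28%.
Aggregating (R1): 2.3256% + 28% = 30.3256%.

30.3256%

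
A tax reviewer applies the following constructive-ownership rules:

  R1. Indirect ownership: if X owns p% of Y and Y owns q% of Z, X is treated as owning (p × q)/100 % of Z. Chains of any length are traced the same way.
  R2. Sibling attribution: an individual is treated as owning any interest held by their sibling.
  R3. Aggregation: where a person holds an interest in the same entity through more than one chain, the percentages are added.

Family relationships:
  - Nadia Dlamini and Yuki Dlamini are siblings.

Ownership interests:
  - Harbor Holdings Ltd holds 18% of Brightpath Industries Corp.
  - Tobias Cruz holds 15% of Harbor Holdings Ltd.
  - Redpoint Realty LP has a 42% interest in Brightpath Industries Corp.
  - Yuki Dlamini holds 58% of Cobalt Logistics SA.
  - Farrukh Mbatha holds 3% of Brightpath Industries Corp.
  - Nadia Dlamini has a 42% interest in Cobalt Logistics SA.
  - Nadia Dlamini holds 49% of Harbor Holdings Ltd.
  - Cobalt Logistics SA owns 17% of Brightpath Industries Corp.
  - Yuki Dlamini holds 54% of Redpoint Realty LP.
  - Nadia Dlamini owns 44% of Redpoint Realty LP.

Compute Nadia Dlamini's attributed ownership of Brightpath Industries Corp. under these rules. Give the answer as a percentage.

66.98%

By sibling attribution (R2), Nadia Dlamini is treated as also owning Yuki Dlamini's interest in Cobalt Logistics SA, giving 42% + 58% = 100%.
By sibling attribution (R2), Nadia Dlamini is treated as also owning Yuki Dlamini's interest in Redpoint Realty LP, giving 44% + 54% = 98%.
Chain via Cobalt Logistics SA (R1): 100% × 17% = 17% of Brightpath Industries Corp.
Chain via Harbor Holdings Ltd (R1): 49% × 18% = 8.82% of Brightpath Industries Corp.
Chain via Redpoint Realty LP (R1): 98% × 42% = 41.16% of Brightpath Industries Corp.
Aggregating (R3): 17% + 8.82% + 41.16% = 66.98%.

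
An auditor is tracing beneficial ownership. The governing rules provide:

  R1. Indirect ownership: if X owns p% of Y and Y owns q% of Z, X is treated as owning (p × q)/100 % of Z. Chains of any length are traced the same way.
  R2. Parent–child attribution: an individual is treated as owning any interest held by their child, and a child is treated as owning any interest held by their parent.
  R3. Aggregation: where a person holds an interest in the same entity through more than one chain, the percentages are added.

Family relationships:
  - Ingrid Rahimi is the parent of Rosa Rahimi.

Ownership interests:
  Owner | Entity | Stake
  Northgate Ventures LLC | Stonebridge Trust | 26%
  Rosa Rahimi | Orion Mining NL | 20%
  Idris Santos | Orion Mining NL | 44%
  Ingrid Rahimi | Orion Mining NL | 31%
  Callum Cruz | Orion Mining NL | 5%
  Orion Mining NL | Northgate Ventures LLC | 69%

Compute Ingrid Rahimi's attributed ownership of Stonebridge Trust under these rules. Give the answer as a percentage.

9.1494%

By parent–child attribution (R2), Ingrid Rahimi is treated as also owning Rosa Rahimi's interest in Orion Mining NL, giving 31% + 20% = 51%.
Chain via Orion Mining NL → Northgate Ventures LLC (R1): 51% × 69% × 26% = 9.1494% of Stonebridge Trust.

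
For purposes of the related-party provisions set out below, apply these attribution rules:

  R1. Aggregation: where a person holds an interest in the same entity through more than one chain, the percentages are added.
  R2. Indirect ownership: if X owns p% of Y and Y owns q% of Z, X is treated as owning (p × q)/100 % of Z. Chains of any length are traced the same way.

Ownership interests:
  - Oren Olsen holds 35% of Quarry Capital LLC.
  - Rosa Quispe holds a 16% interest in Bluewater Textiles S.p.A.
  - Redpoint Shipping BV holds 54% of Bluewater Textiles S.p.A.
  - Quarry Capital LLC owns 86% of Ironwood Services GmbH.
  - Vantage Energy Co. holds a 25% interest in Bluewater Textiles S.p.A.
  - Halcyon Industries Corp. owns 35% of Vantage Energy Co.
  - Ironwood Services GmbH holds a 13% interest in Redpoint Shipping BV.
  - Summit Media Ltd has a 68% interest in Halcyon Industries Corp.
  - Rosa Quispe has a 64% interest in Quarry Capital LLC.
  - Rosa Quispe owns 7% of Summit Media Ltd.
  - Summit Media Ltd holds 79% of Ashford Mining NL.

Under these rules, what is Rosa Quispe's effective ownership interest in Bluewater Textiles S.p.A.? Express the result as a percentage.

Chain via Summit Media Ltd → Halcyon Industries Corp. → Vantage Energy Co. (R2): 7% × 68% × 35% × 25% = 0.4165% of Bluewater Textiles S.p.A.
Chain via Quarry Capital LLC → Ironwood Services GmbH → Redpoint Shipping BV (R2): 64% × 86% × 13% × 54% = 3.863808% of Bluewater Textiles S.p.A.
Direct interest in Bluewater Textiles S.p.A: 16%.
Aggregating (R1): 0.4165% + 3.863808% + 16% = 20.280308%.

20.280308%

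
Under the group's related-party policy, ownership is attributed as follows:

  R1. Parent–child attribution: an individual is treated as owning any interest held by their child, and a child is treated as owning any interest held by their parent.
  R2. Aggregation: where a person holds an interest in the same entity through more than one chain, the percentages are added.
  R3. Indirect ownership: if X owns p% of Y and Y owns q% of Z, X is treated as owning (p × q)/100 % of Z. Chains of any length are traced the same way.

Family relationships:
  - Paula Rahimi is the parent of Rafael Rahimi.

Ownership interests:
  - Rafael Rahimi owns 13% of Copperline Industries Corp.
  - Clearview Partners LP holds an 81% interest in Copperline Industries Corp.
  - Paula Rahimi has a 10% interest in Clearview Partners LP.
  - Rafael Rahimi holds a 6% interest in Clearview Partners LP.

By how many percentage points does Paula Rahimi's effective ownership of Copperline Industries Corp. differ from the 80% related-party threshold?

By parent–child attribution (R1), Paula Rahimi is treated as also owning Rafael Rahimi's interest in Clearview Partners LP, giving 10% + 6% = 16%.
By parent–child attribution (R1), Paula Rahimi is treated as owning Rafael Rahimi's 13% interest in Copperline Industries Corp.
Chain via Clearview Partners LP (R3): 16% × 81% = 12.96% of Copperline Industries Corp.
Direct interest in Copperline Industries Corp: 13%.
Aggregating (R2): 12.96% + 13% = 25.96%.
25.96% falls short of the 80% threshold by 54.04 percentage points.

54.04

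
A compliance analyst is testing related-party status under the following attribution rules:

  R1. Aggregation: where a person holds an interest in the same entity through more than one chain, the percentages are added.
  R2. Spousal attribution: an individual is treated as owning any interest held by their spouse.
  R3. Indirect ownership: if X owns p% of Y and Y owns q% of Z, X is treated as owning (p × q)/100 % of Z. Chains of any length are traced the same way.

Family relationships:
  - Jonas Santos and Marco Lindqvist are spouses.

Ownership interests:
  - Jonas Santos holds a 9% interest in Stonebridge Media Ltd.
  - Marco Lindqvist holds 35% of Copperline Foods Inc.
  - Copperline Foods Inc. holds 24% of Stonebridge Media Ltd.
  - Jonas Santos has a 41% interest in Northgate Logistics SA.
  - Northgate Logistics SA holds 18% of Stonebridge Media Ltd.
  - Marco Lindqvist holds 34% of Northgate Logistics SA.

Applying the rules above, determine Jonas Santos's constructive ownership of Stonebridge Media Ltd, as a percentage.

30.9%

By spousal attribution (R2), Jonas Santos is treated as also owning Marco Lindqvist's interest in Northgate Logistics SA, giving 41% + 34% = 75%.
By spousal attribution (R2), Jonas Santos is treated as owning Marco Lindqvist's 35% interest in Copperline Foods Inc.
Chain via Northgate Logistics SA (R3): 75% × 18% = 13.5% of Stonebridge Media Ltd.
Direct interest in Stonebridge Media Ltd: 9%.
Chain via Copperline Foods Inc. (R3): 35% × 24% = 8.4% of Stonebridge Media Ltd.
Aggregating (R1): 13.5% + 9% + 8.4% = 30.9%.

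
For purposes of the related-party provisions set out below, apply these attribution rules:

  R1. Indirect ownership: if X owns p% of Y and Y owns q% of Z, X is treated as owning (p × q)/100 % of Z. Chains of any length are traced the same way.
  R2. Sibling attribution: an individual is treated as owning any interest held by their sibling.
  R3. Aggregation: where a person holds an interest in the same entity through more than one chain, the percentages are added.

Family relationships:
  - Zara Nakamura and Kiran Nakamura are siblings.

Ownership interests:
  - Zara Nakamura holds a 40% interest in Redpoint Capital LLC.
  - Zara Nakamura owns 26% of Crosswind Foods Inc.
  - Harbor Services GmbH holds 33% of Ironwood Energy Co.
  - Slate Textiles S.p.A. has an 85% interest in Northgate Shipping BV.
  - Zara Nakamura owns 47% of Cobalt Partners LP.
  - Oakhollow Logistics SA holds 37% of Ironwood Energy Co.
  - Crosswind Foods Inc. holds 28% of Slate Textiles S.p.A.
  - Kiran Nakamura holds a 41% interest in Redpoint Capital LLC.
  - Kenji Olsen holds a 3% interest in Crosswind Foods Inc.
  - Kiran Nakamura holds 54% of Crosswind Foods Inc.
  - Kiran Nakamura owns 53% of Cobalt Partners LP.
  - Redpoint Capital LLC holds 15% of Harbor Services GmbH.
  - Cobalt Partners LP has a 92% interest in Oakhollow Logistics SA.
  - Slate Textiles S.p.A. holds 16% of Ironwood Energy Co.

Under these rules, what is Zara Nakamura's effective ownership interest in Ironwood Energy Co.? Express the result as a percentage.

By sibling attribution (R2), Zara Nakamura is treated as also owning Kiran Nakamura's interest in Cobalt Partners LP, giving 47% + 53% = 100%.
By sibling attribution (R2), Zara Nakamura is treated as also owning Kiran Nakamura's interest in Crosswind Foods Inc, giving 26% + 54% = 80%.
By sibling attribution (R2), Zara Nakamura is treated as also owning Kiran Nakamura's interest in Redpoint Capital LLC, giving 40% + 41% = 81%.
Chain via Cobalt Partners LP → Oakhollow Logistics SA (R1): 100% × 92% × 37% = 34.04% of Ironwood Energy Co.
Chain via Crosswind Foods Inc. → Slate Textiles S.p.A. (R1): 80% × 28% × 16% = 3.584% of Ironwood Energy Co.
Chain via Redpoint Capital LLC → Harbor Services GmbH (R1): 81% × 15% × 33% = 4.0095% of Ironwood Energy Co.
Aggregating (R3): 34.04% + 3.584% + 4.0095% = 41.6335%.

41.6335%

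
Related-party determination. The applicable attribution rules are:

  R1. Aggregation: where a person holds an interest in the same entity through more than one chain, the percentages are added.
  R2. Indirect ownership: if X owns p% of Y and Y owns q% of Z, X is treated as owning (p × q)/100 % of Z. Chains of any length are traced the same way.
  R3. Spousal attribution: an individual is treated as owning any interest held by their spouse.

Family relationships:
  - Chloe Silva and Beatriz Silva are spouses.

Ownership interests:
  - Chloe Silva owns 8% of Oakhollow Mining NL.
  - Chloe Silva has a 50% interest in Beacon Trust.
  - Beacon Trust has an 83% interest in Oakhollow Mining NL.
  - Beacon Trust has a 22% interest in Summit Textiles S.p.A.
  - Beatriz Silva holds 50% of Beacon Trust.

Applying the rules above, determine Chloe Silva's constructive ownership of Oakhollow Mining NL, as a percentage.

By spousal attribution (R3), Chloe Silva is treated as also owning Beatriz Silva's interest in Beacon Trust, giving 50% + 50% = 100%.
Chain via Beacon Trust (R2): 100% × 83% = 83% of Oakhollow Mining NL.
Direct interest in Oakhollow Mining NL: 8%.
Aggregating (R1): 83% + 8% = 91%.

91%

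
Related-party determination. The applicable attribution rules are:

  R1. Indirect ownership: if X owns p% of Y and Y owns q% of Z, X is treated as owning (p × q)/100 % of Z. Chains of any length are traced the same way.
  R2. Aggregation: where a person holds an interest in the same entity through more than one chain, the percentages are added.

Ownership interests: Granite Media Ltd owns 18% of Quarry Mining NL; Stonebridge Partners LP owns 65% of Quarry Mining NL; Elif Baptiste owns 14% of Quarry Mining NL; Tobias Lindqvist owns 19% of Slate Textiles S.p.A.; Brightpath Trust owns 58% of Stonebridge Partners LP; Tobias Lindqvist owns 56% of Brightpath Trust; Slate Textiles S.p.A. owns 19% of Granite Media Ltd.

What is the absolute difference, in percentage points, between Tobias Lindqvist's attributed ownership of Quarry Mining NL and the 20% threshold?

Chain via Brightpath Trust → Stonebridge Partners LP (R1): 56% × 58% × 65% = 21.112% of Quarry Mining NL.
Chain via Slate Textiles S.p.A. → Granite Media Ltd (R1): 19% × 19% × 18% = 0.6498% of Quarry Mining NL.
Aggregating (R2): 21.112% + 0.6498% = 21.7618%.
21.7618% exceeds the 20% threshold by 1.7618 percentage points.

1.7618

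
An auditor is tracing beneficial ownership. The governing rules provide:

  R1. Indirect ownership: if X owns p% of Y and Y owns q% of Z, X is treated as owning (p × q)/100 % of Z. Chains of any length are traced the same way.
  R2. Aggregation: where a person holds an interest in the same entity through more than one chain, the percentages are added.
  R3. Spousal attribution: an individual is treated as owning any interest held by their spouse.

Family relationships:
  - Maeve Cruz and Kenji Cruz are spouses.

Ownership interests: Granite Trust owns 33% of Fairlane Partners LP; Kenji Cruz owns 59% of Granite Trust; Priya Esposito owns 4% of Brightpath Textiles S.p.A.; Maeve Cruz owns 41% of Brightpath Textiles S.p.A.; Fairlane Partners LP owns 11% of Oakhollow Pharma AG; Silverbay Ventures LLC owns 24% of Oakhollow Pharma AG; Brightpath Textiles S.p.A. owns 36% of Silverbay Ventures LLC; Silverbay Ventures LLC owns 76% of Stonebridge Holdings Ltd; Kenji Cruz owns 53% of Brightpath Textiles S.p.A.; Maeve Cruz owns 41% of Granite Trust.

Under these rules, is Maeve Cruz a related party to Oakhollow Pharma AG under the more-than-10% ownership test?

Yes

By spousal attribution (R3), Maeve Cruz is treated as also owning Kenji Cruz's interest in Brightpath Textiles S.p.A, giving 41% + 53% = 94%.
By spousal attribution (R3), Maeve Cruz is treated as also owning Kenji Cruz's interest in Granite Trust, giving 41% + 59% = 100%.
Chain via Brightpath Textiles S.p.A. → Silverbay Ventures LLC (R1): 94% × 36% × 24% = 8.1216% of Oakhollow Pharma AG.
Chain via Granite Trust → Fairlane Partners LP (R1): 100% × 33% × 11% = 3.63% of Oakhollow Pharma AG.
Aggregating (R2): 8.1216% + 3.63% = 11.7516%.
11.7516% exceeds the 10% threshold, so Maeve is a related party to Oakhollow Pharma AG.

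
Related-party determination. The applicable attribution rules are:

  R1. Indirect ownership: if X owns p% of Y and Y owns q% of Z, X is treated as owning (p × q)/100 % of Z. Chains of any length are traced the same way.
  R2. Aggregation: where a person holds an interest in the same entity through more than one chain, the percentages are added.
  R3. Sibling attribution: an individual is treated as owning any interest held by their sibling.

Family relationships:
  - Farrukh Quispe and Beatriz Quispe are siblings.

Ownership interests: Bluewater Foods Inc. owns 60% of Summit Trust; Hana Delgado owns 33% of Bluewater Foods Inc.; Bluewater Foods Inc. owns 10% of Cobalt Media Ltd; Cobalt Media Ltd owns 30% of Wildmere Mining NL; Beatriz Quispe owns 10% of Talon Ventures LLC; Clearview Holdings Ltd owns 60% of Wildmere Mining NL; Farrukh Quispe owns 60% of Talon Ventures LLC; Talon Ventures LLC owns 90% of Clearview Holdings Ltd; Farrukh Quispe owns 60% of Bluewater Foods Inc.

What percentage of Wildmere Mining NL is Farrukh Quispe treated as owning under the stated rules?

39.6%

By sibling attribution (R3), Farrukh Quispe is treated as also owning Beatriz Quispe's interest in Talon Ventures LLC, giving 60% + 10% = 70%.
Chain via Bluewater Foods Inc. → Cobalt Media Ltd (R1): 60% × 10% × 30% = 1.8% of Wildmere Mining NL.
Chain via Talon Ventures LLC → Clearview Holdings Ltd (R1): 70% × 90% × 60% = 37.8% of Wildmere Mining NL.
Aggregating (R2): 1.8% + 37.8% = 39.6%.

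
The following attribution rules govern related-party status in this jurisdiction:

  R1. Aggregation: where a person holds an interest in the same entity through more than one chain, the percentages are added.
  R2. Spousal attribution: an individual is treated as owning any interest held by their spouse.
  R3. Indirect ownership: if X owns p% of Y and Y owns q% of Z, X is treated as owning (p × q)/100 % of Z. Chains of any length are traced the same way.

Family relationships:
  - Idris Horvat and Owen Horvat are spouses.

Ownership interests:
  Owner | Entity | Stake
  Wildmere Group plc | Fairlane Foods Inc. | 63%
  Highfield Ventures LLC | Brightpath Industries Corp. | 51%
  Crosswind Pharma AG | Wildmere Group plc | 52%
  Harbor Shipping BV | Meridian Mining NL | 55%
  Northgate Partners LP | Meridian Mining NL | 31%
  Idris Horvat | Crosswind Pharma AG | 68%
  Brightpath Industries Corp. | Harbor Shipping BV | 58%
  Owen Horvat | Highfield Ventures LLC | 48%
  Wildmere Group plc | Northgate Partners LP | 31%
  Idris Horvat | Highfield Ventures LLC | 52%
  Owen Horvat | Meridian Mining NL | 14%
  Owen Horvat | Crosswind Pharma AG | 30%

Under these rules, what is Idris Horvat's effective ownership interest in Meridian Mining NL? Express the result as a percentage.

35.166256%

By spousal attribution (R2), Idris Horvat is treated as also owning Owen Horvat's interest in Crosswind Pharma AG, giving 68% + 30% = 98%.
By spousal attribution (R2), Idris Horvat is treated as also owning Owen Horvat's interest in Highfield Ventures LLC, giving 52% + 48% = 100%.
By spousal attribution (R2), Idris Horvat is treated as owning Owen Horvat's 14% interest in Meridian Mining NL.
Chain via Crosswind Pharma AG → Wildmere Group plc → Northgate Partners LP (R3): 98% × 52% × 31% × 31% = 4.897256% of Meridian Mining NL.
Chain via Highfield Ventures LLC → Brightpath Industries Corp. → Harbor Shipping BV (R3): 100% × 51% × 58% × 55% = 16.269% of Meridian Mining NL.
Direct interest in Meridian Mining NL: 14%.
Aggregating (R1): 4.897256% + 16.269% + 14% = 35.166256%.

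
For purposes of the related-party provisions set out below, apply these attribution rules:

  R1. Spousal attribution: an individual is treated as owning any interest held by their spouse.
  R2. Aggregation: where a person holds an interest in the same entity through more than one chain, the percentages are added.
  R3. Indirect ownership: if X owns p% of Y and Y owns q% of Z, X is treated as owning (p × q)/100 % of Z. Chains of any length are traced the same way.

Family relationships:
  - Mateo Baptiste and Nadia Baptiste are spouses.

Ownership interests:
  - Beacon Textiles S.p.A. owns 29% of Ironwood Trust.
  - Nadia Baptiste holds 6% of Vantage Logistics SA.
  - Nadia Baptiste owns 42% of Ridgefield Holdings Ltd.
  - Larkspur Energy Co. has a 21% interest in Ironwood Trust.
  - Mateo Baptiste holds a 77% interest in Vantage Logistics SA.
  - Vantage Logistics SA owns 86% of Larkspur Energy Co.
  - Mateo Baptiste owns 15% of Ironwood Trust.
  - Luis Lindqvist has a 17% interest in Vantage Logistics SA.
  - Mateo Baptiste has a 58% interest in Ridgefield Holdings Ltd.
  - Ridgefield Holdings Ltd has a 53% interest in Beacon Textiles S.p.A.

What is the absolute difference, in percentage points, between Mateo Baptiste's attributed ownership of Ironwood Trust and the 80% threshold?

34.6402

By spousal attribution (R1), Mateo Baptiste is treated as also owning Nadia Baptiste's interest in Vantage Logistics SA, giving 77% + 6% = 83%.
By spousal attribution (R1), Mateo Baptiste is treated as also owning Nadia Baptiste's interest in Ridgefield Holdings Ltd, giving 58% + 42% = 100%.
Chain via Vantage Logistics SA → Larkspur Energy Co. (R3): 83% × 86% × 21% = 14.9898% of Ironwood Trust.
Chain via Ridgefield Holdings Ltd → Beacon Textiles S.p.A. (R3): 100% × 53% × 29% = 15.37% of Ironwood Trust.
Direct interest in Ironwood Trust: 15%.
Aggregating (R2): 14.9898% + 15.37% + 15% = 45.3598%.
45.3598% falls short of the 80% threshold by 34.6402 percentage points.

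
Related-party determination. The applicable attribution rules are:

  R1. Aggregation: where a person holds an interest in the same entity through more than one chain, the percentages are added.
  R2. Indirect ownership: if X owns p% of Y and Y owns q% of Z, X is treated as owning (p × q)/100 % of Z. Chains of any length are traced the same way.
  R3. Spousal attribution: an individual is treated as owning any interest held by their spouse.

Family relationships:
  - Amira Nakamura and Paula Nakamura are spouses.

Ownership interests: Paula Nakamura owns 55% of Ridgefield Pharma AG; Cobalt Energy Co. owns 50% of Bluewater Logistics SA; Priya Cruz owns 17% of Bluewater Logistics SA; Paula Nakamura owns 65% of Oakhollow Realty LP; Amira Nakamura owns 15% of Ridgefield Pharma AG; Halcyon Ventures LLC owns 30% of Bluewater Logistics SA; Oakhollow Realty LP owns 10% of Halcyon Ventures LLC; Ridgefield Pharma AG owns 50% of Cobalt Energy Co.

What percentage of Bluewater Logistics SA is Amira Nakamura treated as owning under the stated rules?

By spousal attribution (R3), Amira Nakamura is treated as also owning Paula Nakamura's interest in Ridgefield Pharma AG, giving 15% + 55% = 70%.
By spousal attribution (R3), Amira Nakamura is treated as owning Paula Nakamura's 65% interest in Oakhollow Realty LP.
Chain via Ridgefield Pharma AG → Cobalt Energy Co. (R2): 70% × 50% × 50% = 17.5% of Bluewater Logistics SA.
Chain via Oakhollow Realty LP → Halcyon Ventures LLC (R2): 65% × 10% × 30% = 1.95% of Bluewater Logistics SA.
Aggregating (R1): 17.5% + 1.95% = 19.45%.

19.45%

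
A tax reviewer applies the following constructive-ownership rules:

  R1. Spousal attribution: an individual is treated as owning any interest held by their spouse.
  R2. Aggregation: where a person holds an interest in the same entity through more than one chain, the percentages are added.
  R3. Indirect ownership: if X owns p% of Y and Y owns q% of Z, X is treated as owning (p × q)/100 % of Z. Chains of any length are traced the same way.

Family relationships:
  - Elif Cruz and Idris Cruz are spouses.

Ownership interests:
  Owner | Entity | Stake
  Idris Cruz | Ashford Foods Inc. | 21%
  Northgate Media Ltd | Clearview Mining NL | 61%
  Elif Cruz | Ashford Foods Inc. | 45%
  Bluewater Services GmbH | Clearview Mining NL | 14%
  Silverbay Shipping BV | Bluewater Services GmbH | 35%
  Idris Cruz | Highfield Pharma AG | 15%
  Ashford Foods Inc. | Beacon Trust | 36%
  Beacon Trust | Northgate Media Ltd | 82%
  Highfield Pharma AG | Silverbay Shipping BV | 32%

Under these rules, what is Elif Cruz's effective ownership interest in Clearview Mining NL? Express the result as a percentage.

By spousal attribution (R1), Elif Cruz is treated as also owning Idris Cruz's interest in Ashford Foods Inc, giving 45% + 21% = 66%.
By spousal attribution (R1), Elif Cruz is treated as owning Idris Cruz's 15% interest in Highfield Pharma AG.
Chain via Ashford Foods Inc. → Beacon Trust → Northgate Media Ltd (R3): 66% × 36% × 82% × 61% = 11.884752% of Clearview Mining NL.
Chain via Highfield Pharma AG → Silverbay Shipping BV → Bluewater Services GmbH (R3): 15% × 32% × 35% × 14% = 0.2352% of Clearview Mining NL.
Aggregating (R2): 11.884752% + 0.2352% = 12.119952%.

12.119952%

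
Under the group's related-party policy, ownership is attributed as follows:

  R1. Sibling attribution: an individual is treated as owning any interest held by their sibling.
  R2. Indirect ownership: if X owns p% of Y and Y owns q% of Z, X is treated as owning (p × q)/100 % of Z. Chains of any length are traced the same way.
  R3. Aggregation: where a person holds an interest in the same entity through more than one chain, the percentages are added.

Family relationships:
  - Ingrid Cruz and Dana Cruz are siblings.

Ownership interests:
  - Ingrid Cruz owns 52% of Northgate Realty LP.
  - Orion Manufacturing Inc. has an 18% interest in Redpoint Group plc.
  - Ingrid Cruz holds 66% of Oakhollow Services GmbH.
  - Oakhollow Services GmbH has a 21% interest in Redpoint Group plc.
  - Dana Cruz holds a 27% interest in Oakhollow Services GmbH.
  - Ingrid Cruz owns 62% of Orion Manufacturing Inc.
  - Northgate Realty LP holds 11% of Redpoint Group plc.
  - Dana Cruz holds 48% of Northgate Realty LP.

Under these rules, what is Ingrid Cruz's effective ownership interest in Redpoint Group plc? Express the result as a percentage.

41.69%

By sibling attribution (R1), Ingrid Cruz is treated as also owning Dana Cruz's interest in Northgate Realty LP, giving 52% + 48% = 100%.
By sibling attribution (R1), Ingrid Cruz is treated as also owning Dana Cruz's interest in Oakhollow Services GmbH, giving 66% + 27% = 93%.
Chain via Northgate Realty LP (R2): 100% × 11% = 11% of Redpoint Group plc.
Chain via Oakhollow Services GmbH (R2): 93% × 21% = 19.53% of Redpoint Group plc.
Chain via Orion Manufacturing Inc. (R2): 62% × 18% = 11.16% of Redpoint Group plc.
Aggregating (R3): 11% + 19.53% + 11.16% = 41.69%.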